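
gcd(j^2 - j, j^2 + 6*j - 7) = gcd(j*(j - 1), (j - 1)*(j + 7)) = j - 1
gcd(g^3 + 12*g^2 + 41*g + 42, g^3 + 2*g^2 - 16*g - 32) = g + 2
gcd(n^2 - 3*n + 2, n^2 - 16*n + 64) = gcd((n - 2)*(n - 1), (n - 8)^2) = 1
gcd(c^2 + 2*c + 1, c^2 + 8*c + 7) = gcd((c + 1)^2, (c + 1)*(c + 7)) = c + 1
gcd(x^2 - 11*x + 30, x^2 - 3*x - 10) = x - 5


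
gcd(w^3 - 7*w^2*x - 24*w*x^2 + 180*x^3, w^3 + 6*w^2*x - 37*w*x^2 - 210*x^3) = -w^2 + w*x + 30*x^2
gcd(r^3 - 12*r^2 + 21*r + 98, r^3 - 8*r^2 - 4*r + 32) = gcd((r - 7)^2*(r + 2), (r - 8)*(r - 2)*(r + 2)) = r + 2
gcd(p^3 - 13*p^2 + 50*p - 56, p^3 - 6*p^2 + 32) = p - 4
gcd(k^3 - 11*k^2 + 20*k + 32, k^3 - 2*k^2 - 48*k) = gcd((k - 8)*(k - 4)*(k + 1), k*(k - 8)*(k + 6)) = k - 8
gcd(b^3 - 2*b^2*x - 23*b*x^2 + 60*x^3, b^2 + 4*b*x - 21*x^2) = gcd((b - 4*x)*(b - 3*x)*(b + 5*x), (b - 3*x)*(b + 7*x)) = -b + 3*x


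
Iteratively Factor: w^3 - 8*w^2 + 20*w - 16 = (w - 2)*(w^2 - 6*w + 8) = (w - 4)*(w - 2)*(w - 2)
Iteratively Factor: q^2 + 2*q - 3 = (q + 3)*(q - 1)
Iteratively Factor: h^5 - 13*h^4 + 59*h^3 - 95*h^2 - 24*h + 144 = (h - 3)*(h^4 - 10*h^3 + 29*h^2 - 8*h - 48) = (h - 3)*(h + 1)*(h^3 - 11*h^2 + 40*h - 48) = (h - 3)^2*(h + 1)*(h^2 - 8*h + 16) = (h - 4)*(h - 3)^2*(h + 1)*(h - 4)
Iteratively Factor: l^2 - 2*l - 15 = (l - 5)*(l + 3)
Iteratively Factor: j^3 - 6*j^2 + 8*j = (j - 4)*(j^2 - 2*j) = j*(j - 4)*(j - 2)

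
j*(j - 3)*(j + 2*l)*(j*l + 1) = j^4*l + 2*j^3*l^2 - 3*j^3*l + j^3 - 6*j^2*l^2 + 2*j^2*l - 3*j^2 - 6*j*l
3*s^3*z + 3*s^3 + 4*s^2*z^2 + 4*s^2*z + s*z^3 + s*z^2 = (s + z)*(3*s + z)*(s*z + s)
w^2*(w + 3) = w^3 + 3*w^2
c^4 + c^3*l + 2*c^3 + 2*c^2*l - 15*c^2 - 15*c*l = c*(c - 3)*(c + 5)*(c + l)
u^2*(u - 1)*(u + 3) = u^4 + 2*u^3 - 3*u^2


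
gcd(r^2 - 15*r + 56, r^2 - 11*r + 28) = r - 7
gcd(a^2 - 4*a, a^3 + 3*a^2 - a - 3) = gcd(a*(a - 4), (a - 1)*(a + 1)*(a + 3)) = 1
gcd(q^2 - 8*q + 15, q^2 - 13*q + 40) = q - 5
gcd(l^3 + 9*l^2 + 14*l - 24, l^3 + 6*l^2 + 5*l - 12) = l^2 + 3*l - 4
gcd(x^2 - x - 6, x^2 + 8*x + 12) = x + 2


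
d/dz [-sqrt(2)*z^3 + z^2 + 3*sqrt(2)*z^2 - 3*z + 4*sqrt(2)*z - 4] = -3*sqrt(2)*z^2 + 2*z + 6*sqrt(2)*z - 3 + 4*sqrt(2)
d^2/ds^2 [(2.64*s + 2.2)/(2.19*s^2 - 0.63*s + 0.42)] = ((2.64*s + 2.2)*(4.38*s - 0.63)*(8.76*s - 1.26) - (34.6896*s + 6.3096)*(2.19*s^2 - 0.63*s + 0.42))/(2.19*s^2 - 0.63*s + 0.42)^3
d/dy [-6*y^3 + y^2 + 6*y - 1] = -18*y^2 + 2*y + 6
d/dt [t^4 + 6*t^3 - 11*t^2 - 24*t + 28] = 4*t^3 + 18*t^2 - 22*t - 24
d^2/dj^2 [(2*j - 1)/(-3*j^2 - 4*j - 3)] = 2*(-4*(2*j - 1)*(3*j + 2)^2 + (18*j + 5)*(3*j^2 + 4*j + 3))/(3*j^2 + 4*j + 3)^3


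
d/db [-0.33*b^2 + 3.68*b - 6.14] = 3.68 - 0.66*b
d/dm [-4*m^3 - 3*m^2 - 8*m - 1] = -12*m^2 - 6*m - 8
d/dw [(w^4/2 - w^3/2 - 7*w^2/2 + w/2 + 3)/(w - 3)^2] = (2*w^3 - 7*w^2 - 12*w + 5)/(2*(w^2 - 6*w + 9))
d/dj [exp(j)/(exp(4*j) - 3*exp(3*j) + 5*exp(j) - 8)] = (-(4*exp(3*j) - 9*exp(2*j) + 5)*exp(j) + exp(4*j) - 3*exp(3*j) + 5*exp(j) - 8)*exp(j)/(exp(4*j) - 3*exp(3*j) + 5*exp(j) - 8)^2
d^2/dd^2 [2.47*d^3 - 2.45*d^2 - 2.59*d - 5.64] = 14.82*d - 4.9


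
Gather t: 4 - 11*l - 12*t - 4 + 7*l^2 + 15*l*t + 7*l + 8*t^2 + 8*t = 7*l^2 - 4*l + 8*t^2 + t*(15*l - 4)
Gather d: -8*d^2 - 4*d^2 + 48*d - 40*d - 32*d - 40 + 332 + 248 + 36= -12*d^2 - 24*d + 576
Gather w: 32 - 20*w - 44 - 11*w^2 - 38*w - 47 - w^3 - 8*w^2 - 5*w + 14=-w^3 - 19*w^2 - 63*w - 45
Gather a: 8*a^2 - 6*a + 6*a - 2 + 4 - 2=8*a^2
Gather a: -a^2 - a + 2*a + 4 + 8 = -a^2 + a + 12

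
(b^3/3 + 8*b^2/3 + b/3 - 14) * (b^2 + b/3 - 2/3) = b^5/3 + 25*b^4/9 + b^3 - 47*b^2/3 - 44*b/9 + 28/3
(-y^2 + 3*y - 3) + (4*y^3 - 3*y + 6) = 4*y^3 - y^2 + 3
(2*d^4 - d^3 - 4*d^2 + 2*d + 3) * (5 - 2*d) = -4*d^5 + 12*d^4 + 3*d^3 - 24*d^2 + 4*d + 15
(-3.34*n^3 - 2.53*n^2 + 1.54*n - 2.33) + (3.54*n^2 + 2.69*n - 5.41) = -3.34*n^3 + 1.01*n^2 + 4.23*n - 7.74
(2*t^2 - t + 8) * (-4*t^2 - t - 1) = -8*t^4 + 2*t^3 - 33*t^2 - 7*t - 8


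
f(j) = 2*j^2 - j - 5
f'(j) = 4*j - 1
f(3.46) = 15.48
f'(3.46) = 12.84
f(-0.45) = -4.14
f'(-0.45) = -2.80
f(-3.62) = 24.83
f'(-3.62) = -15.48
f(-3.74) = 26.72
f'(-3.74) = -15.96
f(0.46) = -5.04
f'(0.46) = 0.84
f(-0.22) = -4.68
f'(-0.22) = -1.88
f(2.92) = 9.13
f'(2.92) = 10.68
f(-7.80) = 124.48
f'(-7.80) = -32.20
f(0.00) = -5.00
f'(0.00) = -1.00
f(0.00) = -5.00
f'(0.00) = -1.00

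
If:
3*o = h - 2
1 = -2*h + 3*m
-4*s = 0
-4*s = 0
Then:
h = 3*o + 2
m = 2*o + 5/3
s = 0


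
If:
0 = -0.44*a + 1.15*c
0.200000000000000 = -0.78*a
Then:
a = -0.26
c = -0.10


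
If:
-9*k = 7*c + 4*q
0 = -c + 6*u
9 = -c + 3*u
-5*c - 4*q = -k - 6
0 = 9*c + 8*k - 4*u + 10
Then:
No Solution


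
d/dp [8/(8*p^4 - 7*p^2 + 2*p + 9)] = 16*(-16*p^3 + 7*p - 1)/(8*p^4 - 7*p^2 + 2*p + 9)^2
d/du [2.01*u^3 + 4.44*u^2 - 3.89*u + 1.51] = 6.03*u^2 + 8.88*u - 3.89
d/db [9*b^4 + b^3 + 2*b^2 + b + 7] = 36*b^3 + 3*b^2 + 4*b + 1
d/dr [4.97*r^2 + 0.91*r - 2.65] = 9.94*r + 0.91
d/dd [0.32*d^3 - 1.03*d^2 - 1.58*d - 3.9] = 0.96*d^2 - 2.06*d - 1.58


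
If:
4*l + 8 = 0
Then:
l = -2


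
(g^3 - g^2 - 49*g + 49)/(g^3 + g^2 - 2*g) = (g^2 - 49)/(g*(g + 2))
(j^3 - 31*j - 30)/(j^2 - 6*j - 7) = (j^2 - j - 30)/(j - 7)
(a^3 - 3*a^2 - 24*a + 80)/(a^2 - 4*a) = a + 1 - 20/a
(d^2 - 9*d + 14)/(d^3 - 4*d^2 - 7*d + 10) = (d^2 - 9*d + 14)/(d^3 - 4*d^2 - 7*d + 10)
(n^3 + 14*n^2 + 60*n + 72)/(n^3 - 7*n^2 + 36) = (n^2 + 12*n + 36)/(n^2 - 9*n + 18)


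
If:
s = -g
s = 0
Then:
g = 0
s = 0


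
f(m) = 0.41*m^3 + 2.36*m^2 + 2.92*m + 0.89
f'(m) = 1.23*m^2 + 4.72*m + 2.92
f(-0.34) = 0.15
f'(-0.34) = 1.46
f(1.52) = 12.22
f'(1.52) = 12.94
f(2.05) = 20.33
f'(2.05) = 17.77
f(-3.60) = 1.83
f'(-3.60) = 1.87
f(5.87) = 182.28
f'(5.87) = 73.01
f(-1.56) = 0.52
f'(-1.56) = -1.45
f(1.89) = 17.61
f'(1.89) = 16.23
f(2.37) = 26.52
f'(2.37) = 21.02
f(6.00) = 191.93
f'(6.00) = 75.52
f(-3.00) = 2.30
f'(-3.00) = -0.17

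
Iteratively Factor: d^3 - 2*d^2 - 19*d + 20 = (d - 5)*(d^2 + 3*d - 4) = (d - 5)*(d - 1)*(d + 4)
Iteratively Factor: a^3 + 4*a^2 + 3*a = (a + 3)*(a^2 + a) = a*(a + 3)*(a + 1)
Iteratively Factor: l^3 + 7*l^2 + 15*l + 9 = (l + 3)*(l^2 + 4*l + 3) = (l + 1)*(l + 3)*(l + 3)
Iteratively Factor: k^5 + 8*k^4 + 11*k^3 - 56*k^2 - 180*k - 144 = (k + 2)*(k^4 + 6*k^3 - k^2 - 54*k - 72) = (k + 2)*(k + 4)*(k^3 + 2*k^2 - 9*k - 18) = (k + 2)*(k + 3)*(k + 4)*(k^2 - k - 6) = (k + 2)^2*(k + 3)*(k + 4)*(k - 3)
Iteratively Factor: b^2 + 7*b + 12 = (b + 3)*(b + 4)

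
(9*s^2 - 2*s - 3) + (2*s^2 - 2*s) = 11*s^2 - 4*s - 3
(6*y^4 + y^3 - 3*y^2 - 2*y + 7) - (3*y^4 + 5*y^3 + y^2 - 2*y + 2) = 3*y^4 - 4*y^3 - 4*y^2 + 5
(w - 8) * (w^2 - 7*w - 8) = w^3 - 15*w^2 + 48*w + 64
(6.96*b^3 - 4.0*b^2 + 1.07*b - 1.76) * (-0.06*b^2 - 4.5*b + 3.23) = -0.4176*b^5 - 31.08*b^4 + 40.4166*b^3 - 17.6294*b^2 + 11.3761*b - 5.6848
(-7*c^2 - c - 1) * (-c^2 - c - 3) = 7*c^4 + 8*c^3 + 23*c^2 + 4*c + 3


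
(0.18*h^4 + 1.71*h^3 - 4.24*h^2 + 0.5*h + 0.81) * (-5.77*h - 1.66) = -1.0386*h^5 - 10.1655*h^4 + 21.6262*h^3 + 4.1534*h^2 - 5.5037*h - 1.3446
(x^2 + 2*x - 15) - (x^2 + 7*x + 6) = -5*x - 21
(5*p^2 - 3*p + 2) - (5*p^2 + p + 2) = -4*p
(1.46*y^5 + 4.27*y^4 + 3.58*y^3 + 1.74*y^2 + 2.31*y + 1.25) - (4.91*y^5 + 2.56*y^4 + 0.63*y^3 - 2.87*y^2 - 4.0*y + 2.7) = -3.45*y^5 + 1.71*y^4 + 2.95*y^3 + 4.61*y^2 + 6.31*y - 1.45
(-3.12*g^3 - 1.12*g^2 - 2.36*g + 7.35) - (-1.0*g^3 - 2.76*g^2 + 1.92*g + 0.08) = -2.12*g^3 + 1.64*g^2 - 4.28*g + 7.27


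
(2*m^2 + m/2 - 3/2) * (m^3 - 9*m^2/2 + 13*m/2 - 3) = 2*m^5 - 17*m^4/2 + 37*m^3/4 + 4*m^2 - 45*m/4 + 9/2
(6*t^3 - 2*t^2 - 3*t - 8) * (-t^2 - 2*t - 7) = -6*t^5 - 10*t^4 - 35*t^3 + 28*t^2 + 37*t + 56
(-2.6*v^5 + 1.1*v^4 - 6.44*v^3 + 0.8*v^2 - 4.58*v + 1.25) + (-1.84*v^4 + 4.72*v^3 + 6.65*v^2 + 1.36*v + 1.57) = -2.6*v^5 - 0.74*v^4 - 1.72*v^3 + 7.45*v^2 - 3.22*v + 2.82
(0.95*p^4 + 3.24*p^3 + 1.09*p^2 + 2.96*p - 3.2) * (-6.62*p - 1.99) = -6.289*p^5 - 23.3393*p^4 - 13.6634*p^3 - 21.7643*p^2 + 15.2936*p + 6.368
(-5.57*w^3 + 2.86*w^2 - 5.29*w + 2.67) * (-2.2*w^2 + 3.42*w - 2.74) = 12.254*w^5 - 25.3414*w^4 + 36.681*w^3 - 31.8022*w^2 + 23.626*w - 7.3158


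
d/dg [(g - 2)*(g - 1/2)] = 2*g - 5/2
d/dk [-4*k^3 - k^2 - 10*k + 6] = -12*k^2 - 2*k - 10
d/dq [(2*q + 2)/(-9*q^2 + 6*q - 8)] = 2*(9*q^2 + 18*q - 14)/(81*q^4 - 108*q^3 + 180*q^2 - 96*q + 64)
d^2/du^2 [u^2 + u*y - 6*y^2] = 2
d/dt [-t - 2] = -1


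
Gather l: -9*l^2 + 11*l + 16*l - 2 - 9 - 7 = -9*l^2 + 27*l - 18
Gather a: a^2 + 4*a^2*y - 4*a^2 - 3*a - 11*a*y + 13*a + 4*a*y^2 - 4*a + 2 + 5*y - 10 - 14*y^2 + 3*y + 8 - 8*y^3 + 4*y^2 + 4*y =a^2*(4*y - 3) + a*(4*y^2 - 11*y + 6) - 8*y^3 - 10*y^2 + 12*y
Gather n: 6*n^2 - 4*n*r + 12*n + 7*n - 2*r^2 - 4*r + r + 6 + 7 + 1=6*n^2 + n*(19 - 4*r) - 2*r^2 - 3*r + 14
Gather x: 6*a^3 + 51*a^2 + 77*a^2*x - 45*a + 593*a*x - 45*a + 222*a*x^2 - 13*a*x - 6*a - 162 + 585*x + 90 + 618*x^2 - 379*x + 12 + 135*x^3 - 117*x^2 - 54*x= 6*a^3 + 51*a^2 - 96*a + 135*x^3 + x^2*(222*a + 501) + x*(77*a^2 + 580*a + 152) - 60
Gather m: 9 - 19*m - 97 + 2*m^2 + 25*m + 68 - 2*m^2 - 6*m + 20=0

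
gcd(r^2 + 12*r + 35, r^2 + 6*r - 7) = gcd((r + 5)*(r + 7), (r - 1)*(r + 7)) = r + 7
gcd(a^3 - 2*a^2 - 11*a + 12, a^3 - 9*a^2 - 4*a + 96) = a^2 - a - 12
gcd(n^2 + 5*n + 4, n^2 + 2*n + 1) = n + 1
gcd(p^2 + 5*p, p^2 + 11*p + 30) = p + 5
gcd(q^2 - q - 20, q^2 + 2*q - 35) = q - 5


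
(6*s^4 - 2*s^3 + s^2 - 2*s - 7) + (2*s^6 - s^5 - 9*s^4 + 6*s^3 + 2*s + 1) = 2*s^6 - s^5 - 3*s^4 + 4*s^3 + s^2 - 6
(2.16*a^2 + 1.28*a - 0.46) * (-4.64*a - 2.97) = -10.0224*a^3 - 12.3544*a^2 - 1.6672*a + 1.3662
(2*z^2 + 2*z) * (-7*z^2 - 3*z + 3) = -14*z^4 - 20*z^3 + 6*z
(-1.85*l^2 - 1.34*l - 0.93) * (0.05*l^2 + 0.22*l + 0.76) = -0.0925*l^4 - 0.474*l^3 - 1.7473*l^2 - 1.223*l - 0.7068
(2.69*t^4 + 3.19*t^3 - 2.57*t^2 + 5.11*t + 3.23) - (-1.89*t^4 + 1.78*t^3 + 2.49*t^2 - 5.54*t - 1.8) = 4.58*t^4 + 1.41*t^3 - 5.06*t^2 + 10.65*t + 5.03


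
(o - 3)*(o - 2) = o^2 - 5*o + 6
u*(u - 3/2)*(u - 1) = u^3 - 5*u^2/2 + 3*u/2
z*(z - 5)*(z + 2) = z^3 - 3*z^2 - 10*z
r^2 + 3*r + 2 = (r + 1)*(r + 2)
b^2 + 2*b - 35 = (b - 5)*(b + 7)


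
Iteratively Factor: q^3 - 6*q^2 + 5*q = (q)*(q^2 - 6*q + 5) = q*(q - 5)*(q - 1)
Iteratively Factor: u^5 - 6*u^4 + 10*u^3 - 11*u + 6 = (u - 1)*(u^4 - 5*u^3 + 5*u^2 + 5*u - 6) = (u - 1)*(u + 1)*(u^3 - 6*u^2 + 11*u - 6) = (u - 2)*(u - 1)*(u + 1)*(u^2 - 4*u + 3) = (u - 3)*(u - 2)*(u - 1)*(u + 1)*(u - 1)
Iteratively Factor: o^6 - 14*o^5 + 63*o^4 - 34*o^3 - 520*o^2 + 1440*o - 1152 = (o + 3)*(o^5 - 17*o^4 + 114*o^3 - 376*o^2 + 608*o - 384) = (o - 4)*(o + 3)*(o^4 - 13*o^3 + 62*o^2 - 128*o + 96) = (o - 4)^2*(o + 3)*(o^3 - 9*o^2 + 26*o - 24) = (o - 4)^3*(o + 3)*(o^2 - 5*o + 6) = (o - 4)^3*(o - 2)*(o + 3)*(o - 3)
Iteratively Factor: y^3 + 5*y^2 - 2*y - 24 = (y - 2)*(y^2 + 7*y + 12) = (y - 2)*(y + 3)*(y + 4)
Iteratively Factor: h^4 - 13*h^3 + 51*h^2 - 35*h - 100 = (h - 5)*(h^3 - 8*h^2 + 11*h + 20) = (h - 5)*(h - 4)*(h^2 - 4*h - 5) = (h - 5)*(h - 4)*(h + 1)*(h - 5)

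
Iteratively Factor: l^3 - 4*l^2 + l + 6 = (l - 3)*(l^2 - l - 2) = (l - 3)*(l - 2)*(l + 1)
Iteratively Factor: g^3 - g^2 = (g - 1)*(g^2) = g*(g - 1)*(g)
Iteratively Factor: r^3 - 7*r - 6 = (r + 2)*(r^2 - 2*r - 3) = (r - 3)*(r + 2)*(r + 1)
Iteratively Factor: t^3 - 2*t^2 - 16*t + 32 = (t - 2)*(t^2 - 16) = (t - 4)*(t - 2)*(t + 4)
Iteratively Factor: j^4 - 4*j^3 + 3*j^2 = (j)*(j^3 - 4*j^2 + 3*j) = j^2*(j^2 - 4*j + 3) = j^2*(j - 3)*(j - 1)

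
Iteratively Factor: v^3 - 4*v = (v - 2)*(v^2 + 2*v) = (v - 2)*(v + 2)*(v)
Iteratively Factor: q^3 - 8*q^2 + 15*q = (q - 3)*(q^2 - 5*q) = (q - 5)*(q - 3)*(q)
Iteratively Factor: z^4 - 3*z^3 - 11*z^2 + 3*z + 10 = (z + 2)*(z^3 - 5*z^2 - z + 5) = (z - 5)*(z + 2)*(z^2 - 1) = (z - 5)*(z - 1)*(z + 2)*(z + 1)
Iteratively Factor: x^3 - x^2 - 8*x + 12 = (x - 2)*(x^2 + x - 6) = (x - 2)*(x + 3)*(x - 2)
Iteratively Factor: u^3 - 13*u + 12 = (u - 3)*(u^2 + 3*u - 4) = (u - 3)*(u - 1)*(u + 4)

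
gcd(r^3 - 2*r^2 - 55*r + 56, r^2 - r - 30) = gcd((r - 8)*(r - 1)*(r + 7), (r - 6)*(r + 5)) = 1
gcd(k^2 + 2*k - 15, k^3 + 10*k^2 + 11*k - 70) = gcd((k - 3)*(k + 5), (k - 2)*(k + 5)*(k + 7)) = k + 5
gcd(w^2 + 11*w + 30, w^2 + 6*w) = w + 6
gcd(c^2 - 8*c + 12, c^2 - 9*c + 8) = 1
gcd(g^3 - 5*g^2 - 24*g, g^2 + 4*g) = g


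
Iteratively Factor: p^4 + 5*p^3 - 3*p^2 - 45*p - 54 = (p - 3)*(p^3 + 8*p^2 + 21*p + 18) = (p - 3)*(p + 3)*(p^2 + 5*p + 6) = (p - 3)*(p + 3)^2*(p + 2)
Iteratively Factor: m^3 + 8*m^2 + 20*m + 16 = (m + 2)*(m^2 + 6*m + 8) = (m + 2)^2*(m + 4)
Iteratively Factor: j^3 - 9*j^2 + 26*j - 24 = (j - 4)*(j^2 - 5*j + 6) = (j - 4)*(j - 3)*(j - 2)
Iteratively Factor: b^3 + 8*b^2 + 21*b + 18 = (b + 2)*(b^2 + 6*b + 9) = (b + 2)*(b + 3)*(b + 3)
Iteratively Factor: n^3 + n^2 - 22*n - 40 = (n - 5)*(n^2 + 6*n + 8) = (n - 5)*(n + 2)*(n + 4)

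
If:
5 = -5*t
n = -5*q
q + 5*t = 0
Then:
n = -25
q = 5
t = -1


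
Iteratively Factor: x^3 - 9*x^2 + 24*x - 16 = (x - 4)*(x^2 - 5*x + 4) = (x - 4)^2*(x - 1)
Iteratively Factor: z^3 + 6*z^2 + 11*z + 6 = (z + 1)*(z^2 + 5*z + 6) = (z + 1)*(z + 2)*(z + 3)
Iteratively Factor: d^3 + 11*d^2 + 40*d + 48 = (d + 3)*(d^2 + 8*d + 16) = (d + 3)*(d + 4)*(d + 4)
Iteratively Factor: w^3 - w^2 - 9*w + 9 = (w - 1)*(w^2 - 9) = (w - 1)*(w + 3)*(w - 3)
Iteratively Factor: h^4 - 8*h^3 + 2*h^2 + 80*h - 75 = (h - 1)*(h^3 - 7*h^2 - 5*h + 75) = (h - 5)*(h - 1)*(h^2 - 2*h - 15) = (h - 5)*(h - 1)*(h + 3)*(h - 5)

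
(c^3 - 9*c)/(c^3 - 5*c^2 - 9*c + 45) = c/(c - 5)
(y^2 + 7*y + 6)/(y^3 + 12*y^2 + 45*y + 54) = (y + 1)/(y^2 + 6*y + 9)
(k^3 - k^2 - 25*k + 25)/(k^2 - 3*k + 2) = (k^2 - 25)/(k - 2)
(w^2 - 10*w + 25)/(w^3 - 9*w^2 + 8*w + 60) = (w - 5)/(w^2 - 4*w - 12)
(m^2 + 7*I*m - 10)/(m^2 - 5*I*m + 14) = (m + 5*I)/(m - 7*I)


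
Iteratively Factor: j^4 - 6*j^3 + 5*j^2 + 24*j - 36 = (j - 3)*(j^3 - 3*j^2 - 4*j + 12) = (j - 3)^2*(j^2 - 4) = (j - 3)^2*(j - 2)*(j + 2)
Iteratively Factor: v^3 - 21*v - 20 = (v + 1)*(v^2 - v - 20) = (v + 1)*(v + 4)*(v - 5)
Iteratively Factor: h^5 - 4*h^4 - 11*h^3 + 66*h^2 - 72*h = (h - 3)*(h^4 - h^3 - 14*h^2 + 24*h) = (h - 3)^2*(h^3 + 2*h^2 - 8*h) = (h - 3)^2*(h + 4)*(h^2 - 2*h) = h*(h - 3)^2*(h + 4)*(h - 2)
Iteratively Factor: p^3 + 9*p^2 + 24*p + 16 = (p + 4)*(p^2 + 5*p + 4) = (p + 1)*(p + 4)*(p + 4)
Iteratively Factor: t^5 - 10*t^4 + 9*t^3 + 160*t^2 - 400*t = (t - 4)*(t^4 - 6*t^3 - 15*t^2 + 100*t) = (t - 4)*(t + 4)*(t^3 - 10*t^2 + 25*t) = (t - 5)*(t - 4)*(t + 4)*(t^2 - 5*t) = (t - 5)^2*(t - 4)*(t + 4)*(t)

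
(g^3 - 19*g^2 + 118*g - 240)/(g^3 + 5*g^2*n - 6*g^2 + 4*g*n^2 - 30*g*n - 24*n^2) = (g^2 - 13*g + 40)/(g^2 + 5*g*n + 4*n^2)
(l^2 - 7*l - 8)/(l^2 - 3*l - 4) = (l - 8)/(l - 4)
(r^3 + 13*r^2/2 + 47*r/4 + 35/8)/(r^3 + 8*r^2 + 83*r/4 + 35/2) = (r + 1/2)/(r + 2)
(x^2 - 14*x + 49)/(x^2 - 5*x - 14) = (x - 7)/(x + 2)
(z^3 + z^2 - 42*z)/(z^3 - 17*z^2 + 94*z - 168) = z*(z + 7)/(z^2 - 11*z + 28)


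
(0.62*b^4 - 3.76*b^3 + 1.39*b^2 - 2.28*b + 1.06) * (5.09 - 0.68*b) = -0.4216*b^5 + 5.7126*b^4 - 20.0836*b^3 + 8.6255*b^2 - 12.326*b + 5.3954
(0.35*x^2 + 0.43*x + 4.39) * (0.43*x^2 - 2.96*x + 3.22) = 0.1505*x^4 - 0.8511*x^3 + 1.7419*x^2 - 11.6098*x + 14.1358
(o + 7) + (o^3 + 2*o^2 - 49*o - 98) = o^3 + 2*o^2 - 48*o - 91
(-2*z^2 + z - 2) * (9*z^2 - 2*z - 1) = -18*z^4 + 13*z^3 - 18*z^2 + 3*z + 2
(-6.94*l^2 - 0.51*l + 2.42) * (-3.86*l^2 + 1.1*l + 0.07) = 26.7884*l^4 - 5.6654*l^3 - 10.388*l^2 + 2.6263*l + 0.1694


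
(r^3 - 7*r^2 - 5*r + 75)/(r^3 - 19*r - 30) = (r - 5)/(r + 2)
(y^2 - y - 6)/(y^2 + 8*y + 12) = (y - 3)/(y + 6)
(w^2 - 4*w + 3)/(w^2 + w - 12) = (w - 1)/(w + 4)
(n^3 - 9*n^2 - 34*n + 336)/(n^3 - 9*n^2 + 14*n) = (n^2 - 2*n - 48)/(n*(n - 2))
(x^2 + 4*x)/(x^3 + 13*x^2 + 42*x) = (x + 4)/(x^2 + 13*x + 42)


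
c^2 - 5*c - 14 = (c - 7)*(c + 2)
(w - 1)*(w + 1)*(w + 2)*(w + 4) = w^4 + 6*w^3 + 7*w^2 - 6*w - 8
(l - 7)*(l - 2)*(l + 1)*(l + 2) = l^4 - 6*l^3 - 11*l^2 + 24*l + 28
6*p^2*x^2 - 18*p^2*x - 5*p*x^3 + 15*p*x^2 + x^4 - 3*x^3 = x*(-3*p + x)*(-2*p + x)*(x - 3)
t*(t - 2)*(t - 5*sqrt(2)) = t^3 - 5*sqrt(2)*t^2 - 2*t^2 + 10*sqrt(2)*t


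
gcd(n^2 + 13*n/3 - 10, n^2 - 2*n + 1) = 1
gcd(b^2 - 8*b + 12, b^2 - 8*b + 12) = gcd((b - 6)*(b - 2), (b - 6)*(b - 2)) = b^2 - 8*b + 12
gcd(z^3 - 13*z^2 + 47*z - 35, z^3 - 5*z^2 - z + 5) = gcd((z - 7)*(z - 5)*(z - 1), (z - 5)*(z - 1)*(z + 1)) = z^2 - 6*z + 5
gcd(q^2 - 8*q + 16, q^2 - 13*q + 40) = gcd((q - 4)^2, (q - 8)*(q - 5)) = 1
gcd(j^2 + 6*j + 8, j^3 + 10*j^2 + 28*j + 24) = j + 2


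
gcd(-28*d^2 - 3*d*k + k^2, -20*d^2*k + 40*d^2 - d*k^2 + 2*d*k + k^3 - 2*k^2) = 4*d + k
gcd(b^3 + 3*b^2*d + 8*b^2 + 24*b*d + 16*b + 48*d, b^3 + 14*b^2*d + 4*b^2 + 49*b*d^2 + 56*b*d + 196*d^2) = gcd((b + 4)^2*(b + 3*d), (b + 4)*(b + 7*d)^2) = b + 4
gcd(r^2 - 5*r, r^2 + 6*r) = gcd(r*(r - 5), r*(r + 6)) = r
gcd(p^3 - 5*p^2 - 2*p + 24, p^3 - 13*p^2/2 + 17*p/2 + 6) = p^2 - 7*p + 12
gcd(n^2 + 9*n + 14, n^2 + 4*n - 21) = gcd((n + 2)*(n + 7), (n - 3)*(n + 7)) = n + 7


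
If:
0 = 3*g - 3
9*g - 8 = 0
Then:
No Solution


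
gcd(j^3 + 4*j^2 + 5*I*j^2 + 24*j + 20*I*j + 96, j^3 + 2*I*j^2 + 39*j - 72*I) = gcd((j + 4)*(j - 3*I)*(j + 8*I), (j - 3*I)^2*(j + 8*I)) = j^2 + 5*I*j + 24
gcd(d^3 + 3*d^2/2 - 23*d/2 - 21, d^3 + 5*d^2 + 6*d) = d^2 + 5*d + 6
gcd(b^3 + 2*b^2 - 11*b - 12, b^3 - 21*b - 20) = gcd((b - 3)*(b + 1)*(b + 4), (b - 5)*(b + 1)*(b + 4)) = b^2 + 5*b + 4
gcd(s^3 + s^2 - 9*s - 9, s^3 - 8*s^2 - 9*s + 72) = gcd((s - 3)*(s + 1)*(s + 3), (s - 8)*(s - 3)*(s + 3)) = s^2 - 9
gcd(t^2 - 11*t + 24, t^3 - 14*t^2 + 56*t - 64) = t - 8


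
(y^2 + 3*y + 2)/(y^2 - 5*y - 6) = (y + 2)/(y - 6)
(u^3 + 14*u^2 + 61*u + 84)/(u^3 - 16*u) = (u^2 + 10*u + 21)/(u*(u - 4))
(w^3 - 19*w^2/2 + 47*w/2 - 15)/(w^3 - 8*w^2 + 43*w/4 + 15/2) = 2*(w - 1)/(2*w + 1)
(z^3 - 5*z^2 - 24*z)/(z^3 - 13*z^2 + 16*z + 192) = z/(z - 8)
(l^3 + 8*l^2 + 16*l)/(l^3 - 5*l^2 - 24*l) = (l^2 + 8*l + 16)/(l^2 - 5*l - 24)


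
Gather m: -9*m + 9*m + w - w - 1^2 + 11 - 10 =0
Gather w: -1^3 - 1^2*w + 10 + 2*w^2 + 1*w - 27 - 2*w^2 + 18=0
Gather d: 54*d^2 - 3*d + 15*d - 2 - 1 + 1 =54*d^2 + 12*d - 2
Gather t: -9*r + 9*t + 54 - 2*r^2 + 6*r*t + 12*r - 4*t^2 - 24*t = -2*r^2 + 3*r - 4*t^2 + t*(6*r - 15) + 54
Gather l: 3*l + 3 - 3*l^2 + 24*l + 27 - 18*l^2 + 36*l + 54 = -21*l^2 + 63*l + 84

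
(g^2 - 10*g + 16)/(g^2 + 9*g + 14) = (g^2 - 10*g + 16)/(g^2 + 9*g + 14)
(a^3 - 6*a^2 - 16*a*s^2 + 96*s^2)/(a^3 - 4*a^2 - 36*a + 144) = (a^2 - 16*s^2)/(a^2 + 2*a - 24)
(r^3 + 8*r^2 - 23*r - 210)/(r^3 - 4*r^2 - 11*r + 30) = (r^2 + 13*r + 42)/(r^2 + r - 6)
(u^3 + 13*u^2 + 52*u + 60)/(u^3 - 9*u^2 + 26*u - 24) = (u^3 + 13*u^2 + 52*u + 60)/(u^3 - 9*u^2 + 26*u - 24)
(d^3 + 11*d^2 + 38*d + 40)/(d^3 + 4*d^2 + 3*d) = (d^3 + 11*d^2 + 38*d + 40)/(d*(d^2 + 4*d + 3))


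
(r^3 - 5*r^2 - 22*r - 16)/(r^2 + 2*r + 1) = (r^2 - 6*r - 16)/(r + 1)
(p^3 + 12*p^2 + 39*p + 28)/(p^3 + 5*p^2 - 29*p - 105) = (p^2 + 5*p + 4)/(p^2 - 2*p - 15)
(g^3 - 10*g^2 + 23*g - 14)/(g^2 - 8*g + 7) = g - 2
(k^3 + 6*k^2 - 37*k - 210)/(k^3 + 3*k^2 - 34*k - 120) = (k + 7)/(k + 4)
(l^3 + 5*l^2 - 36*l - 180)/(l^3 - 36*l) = (l + 5)/l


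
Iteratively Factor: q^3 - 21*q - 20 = (q + 1)*(q^2 - q - 20) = (q - 5)*(q + 1)*(q + 4)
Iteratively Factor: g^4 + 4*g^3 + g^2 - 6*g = (g + 2)*(g^3 + 2*g^2 - 3*g) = g*(g + 2)*(g^2 + 2*g - 3) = g*(g + 2)*(g + 3)*(g - 1)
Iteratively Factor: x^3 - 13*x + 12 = (x - 3)*(x^2 + 3*x - 4) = (x - 3)*(x + 4)*(x - 1)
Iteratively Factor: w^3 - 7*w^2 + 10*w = (w)*(w^2 - 7*w + 10) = w*(w - 5)*(w - 2)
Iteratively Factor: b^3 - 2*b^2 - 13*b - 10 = (b - 5)*(b^2 + 3*b + 2) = (b - 5)*(b + 1)*(b + 2)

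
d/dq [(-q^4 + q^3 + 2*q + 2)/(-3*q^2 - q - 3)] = (6*q^5 + 10*q^3 - 3*q^2 + 12*q - 4)/(9*q^4 + 6*q^3 + 19*q^2 + 6*q + 9)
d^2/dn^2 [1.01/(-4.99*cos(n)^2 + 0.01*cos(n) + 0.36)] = (-100.596404*(1 - cos(n)^2)^2 + 0.151197*cos(n)^3 - 57.555759*cos(n)^2 - 0.298758*cos(n) + 104.225334)/(-4.99*cos(n)^2 + 0.01*cos(n) + 0.36)^3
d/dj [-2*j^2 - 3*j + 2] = -4*j - 3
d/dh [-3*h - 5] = -3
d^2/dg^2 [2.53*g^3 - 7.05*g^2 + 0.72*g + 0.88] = 15.18*g - 14.1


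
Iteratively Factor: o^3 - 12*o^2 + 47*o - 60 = (o - 4)*(o^2 - 8*o + 15) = (o - 4)*(o - 3)*(o - 5)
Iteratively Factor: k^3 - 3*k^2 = (k)*(k^2 - 3*k) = k*(k - 3)*(k)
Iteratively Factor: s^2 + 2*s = (s)*(s + 2)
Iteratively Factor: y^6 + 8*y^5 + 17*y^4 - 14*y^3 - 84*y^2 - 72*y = (y + 2)*(y^5 + 6*y^4 + 5*y^3 - 24*y^2 - 36*y) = (y + 2)*(y + 3)*(y^4 + 3*y^3 - 4*y^2 - 12*y) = y*(y + 2)*(y + 3)*(y^3 + 3*y^2 - 4*y - 12) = y*(y + 2)*(y + 3)^2*(y^2 - 4) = y*(y + 2)^2*(y + 3)^2*(y - 2)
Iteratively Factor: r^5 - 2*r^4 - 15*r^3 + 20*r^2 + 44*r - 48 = (r - 1)*(r^4 - r^3 - 16*r^2 + 4*r + 48) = (r - 1)*(r + 2)*(r^3 - 3*r^2 - 10*r + 24) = (r - 1)*(r + 2)*(r + 3)*(r^2 - 6*r + 8) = (r - 2)*(r - 1)*(r + 2)*(r + 3)*(r - 4)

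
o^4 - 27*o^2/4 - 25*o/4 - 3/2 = (o - 3)*(o + 1/2)^2*(o + 2)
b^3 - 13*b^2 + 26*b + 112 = (b - 8)*(b - 7)*(b + 2)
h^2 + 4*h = h*(h + 4)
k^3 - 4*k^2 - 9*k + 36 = (k - 4)*(k - 3)*(k + 3)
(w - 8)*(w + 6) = w^2 - 2*w - 48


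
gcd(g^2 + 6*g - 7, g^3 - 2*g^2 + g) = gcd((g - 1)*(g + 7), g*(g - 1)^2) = g - 1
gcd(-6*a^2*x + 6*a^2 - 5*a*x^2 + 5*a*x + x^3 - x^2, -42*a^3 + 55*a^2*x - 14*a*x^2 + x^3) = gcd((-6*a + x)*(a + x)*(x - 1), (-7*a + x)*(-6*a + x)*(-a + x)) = -6*a + x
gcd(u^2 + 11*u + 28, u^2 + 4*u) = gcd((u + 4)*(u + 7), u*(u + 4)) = u + 4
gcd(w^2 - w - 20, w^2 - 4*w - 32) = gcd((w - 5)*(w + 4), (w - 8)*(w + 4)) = w + 4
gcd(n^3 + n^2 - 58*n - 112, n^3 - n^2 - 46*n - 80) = n^2 - 6*n - 16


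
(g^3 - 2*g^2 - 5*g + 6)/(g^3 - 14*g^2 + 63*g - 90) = (g^2 + g - 2)/(g^2 - 11*g + 30)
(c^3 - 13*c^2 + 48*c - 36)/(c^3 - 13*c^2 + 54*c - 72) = (c^2 - 7*c + 6)/(c^2 - 7*c + 12)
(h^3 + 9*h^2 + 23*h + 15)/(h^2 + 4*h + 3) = h + 5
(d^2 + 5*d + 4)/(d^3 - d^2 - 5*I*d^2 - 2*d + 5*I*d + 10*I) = (d + 4)/(d^2 - d*(2 + 5*I) + 10*I)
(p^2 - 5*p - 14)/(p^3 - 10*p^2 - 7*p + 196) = (p + 2)/(p^2 - 3*p - 28)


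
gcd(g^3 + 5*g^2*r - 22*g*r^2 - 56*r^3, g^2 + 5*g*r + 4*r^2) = 1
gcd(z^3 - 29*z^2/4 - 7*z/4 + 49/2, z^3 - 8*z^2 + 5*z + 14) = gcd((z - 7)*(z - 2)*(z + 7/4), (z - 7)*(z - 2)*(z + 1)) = z^2 - 9*z + 14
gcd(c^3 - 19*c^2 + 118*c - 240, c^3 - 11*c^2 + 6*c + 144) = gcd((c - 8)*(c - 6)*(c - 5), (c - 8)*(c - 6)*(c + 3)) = c^2 - 14*c + 48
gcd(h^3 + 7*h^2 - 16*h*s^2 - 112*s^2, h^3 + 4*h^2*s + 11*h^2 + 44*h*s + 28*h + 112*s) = h^2 + 4*h*s + 7*h + 28*s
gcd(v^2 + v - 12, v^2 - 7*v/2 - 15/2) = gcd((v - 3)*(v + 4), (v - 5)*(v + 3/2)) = 1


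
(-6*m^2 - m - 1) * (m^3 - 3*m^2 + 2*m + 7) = -6*m^5 + 17*m^4 - 10*m^3 - 41*m^2 - 9*m - 7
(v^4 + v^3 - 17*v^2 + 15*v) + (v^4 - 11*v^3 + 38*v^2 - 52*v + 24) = 2*v^4 - 10*v^3 + 21*v^2 - 37*v + 24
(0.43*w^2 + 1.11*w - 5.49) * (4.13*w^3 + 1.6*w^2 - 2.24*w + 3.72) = 1.7759*w^5 + 5.2723*w^4 - 21.8609*w^3 - 9.6708*w^2 + 16.4268*w - 20.4228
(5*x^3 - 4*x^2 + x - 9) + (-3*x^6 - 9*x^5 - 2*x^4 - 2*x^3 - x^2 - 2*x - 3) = -3*x^6 - 9*x^5 - 2*x^4 + 3*x^3 - 5*x^2 - x - 12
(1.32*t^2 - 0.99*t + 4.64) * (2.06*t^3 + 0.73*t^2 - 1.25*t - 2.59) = 2.7192*t^5 - 1.0758*t^4 + 7.1857*t^3 + 1.2059*t^2 - 3.2359*t - 12.0176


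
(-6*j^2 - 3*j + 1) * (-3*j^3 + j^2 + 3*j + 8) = 18*j^5 + 3*j^4 - 24*j^3 - 56*j^2 - 21*j + 8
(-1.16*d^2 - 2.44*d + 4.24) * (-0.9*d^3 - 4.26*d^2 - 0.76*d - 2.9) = 1.044*d^5 + 7.1376*d^4 + 7.46*d^3 - 12.844*d^2 + 3.8536*d - 12.296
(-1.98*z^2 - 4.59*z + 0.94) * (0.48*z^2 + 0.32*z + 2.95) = -0.9504*z^4 - 2.8368*z^3 - 6.8586*z^2 - 13.2397*z + 2.773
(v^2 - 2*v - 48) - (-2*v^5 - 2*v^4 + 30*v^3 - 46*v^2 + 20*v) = 2*v^5 + 2*v^4 - 30*v^3 + 47*v^2 - 22*v - 48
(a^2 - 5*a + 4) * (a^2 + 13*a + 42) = a^4 + 8*a^3 - 19*a^2 - 158*a + 168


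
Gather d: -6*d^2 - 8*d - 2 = -6*d^2 - 8*d - 2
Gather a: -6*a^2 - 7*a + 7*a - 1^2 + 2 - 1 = -6*a^2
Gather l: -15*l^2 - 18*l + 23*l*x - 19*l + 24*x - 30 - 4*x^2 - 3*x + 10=-15*l^2 + l*(23*x - 37) - 4*x^2 + 21*x - 20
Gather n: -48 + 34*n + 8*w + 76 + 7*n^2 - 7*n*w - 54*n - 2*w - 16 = 7*n^2 + n*(-7*w - 20) + 6*w + 12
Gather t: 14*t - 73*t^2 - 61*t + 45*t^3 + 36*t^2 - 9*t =45*t^3 - 37*t^2 - 56*t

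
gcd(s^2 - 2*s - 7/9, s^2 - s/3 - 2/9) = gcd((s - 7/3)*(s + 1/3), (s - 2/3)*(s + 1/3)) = s + 1/3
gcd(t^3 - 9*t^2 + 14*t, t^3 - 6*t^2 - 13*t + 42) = t^2 - 9*t + 14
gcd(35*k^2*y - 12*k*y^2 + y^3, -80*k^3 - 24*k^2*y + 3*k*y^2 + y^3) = -5*k + y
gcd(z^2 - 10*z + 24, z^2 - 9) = 1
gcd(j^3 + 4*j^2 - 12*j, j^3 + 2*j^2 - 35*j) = j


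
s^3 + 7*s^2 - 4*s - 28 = (s - 2)*(s + 2)*(s + 7)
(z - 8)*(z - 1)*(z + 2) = z^3 - 7*z^2 - 10*z + 16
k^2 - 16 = (k - 4)*(k + 4)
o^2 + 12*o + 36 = (o + 6)^2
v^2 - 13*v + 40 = (v - 8)*(v - 5)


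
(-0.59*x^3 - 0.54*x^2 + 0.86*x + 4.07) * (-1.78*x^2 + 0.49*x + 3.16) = 1.0502*x^5 + 0.6721*x^4 - 3.6598*x^3 - 8.5296*x^2 + 4.7119*x + 12.8612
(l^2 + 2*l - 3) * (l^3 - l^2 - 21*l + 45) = l^5 + l^4 - 26*l^3 + 6*l^2 + 153*l - 135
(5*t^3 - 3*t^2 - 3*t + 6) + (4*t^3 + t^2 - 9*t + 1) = 9*t^3 - 2*t^2 - 12*t + 7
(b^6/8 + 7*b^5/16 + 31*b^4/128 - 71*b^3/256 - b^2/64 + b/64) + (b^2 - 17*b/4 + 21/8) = b^6/8 + 7*b^5/16 + 31*b^4/128 - 71*b^3/256 + 63*b^2/64 - 271*b/64 + 21/8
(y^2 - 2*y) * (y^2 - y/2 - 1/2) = y^4 - 5*y^3/2 + y^2/2 + y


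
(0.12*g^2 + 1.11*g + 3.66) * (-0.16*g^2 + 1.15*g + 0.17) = -0.0192*g^4 - 0.0396*g^3 + 0.7113*g^2 + 4.3977*g + 0.6222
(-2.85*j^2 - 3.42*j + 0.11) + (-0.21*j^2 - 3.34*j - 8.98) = -3.06*j^2 - 6.76*j - 8.87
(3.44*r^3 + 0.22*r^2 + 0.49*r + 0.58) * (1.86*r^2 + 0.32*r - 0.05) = 6.3984*r^5 + 1.51*r^4 + 0.8098*r^3 + 1.2246*r^2 + 0.1611*r - 0.029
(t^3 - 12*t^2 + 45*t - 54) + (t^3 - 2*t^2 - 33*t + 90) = 2*t^3 - 14*t^2 + 12*t + 36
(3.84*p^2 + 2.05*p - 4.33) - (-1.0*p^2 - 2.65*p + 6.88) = 4.84*p^2 + 4.7*p - 11.21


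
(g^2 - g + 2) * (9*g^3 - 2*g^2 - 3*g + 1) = 9*g^5 - 11*g^4 + 17*g^3 - 7*g + 2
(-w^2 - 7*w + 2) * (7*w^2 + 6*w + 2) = -7*w^4 - 55*w^3 - 30*w^2 - 2*w + 4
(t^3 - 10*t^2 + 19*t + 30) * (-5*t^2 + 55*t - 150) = -5*t^5 + 105*t^4 - 795*t^3 + 2395*t^2 - 1200*t - 4500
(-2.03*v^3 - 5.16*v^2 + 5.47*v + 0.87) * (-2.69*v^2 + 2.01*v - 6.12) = 5.4607*v^5 + 9.8001*v^4 - 12.6623*v^3 + 40.2336*v^2 - 31.7277*v - 5.3244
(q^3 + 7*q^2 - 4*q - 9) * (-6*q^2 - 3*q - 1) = -6*q^5 - 45*q^4 + 2*q^3 + 59*q^2 + 31*q + 9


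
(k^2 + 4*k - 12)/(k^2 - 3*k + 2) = (k + 6)/(k - 1)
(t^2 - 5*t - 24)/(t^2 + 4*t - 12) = (t^2 - 5*t - 24)/(t^2 + 4*t - 12)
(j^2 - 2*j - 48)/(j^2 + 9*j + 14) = (j^2 - 2*j - 48)/(j^2 + 9*j + 14)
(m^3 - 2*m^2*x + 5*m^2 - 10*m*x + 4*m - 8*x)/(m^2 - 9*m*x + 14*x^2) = (-m^2 - 5*m - 4)/(-m + 7*x)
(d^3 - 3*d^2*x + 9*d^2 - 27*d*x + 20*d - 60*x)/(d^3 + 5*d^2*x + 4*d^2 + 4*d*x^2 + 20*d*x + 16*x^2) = (d^2 - 3*d*x + 5*d - 15*x)/(d^2 + 5*d*x + 4*x^2)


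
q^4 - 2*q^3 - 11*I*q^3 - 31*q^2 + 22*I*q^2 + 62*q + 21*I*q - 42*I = (q - 2)*(q - 7*I)*(q - 3*I)*(q - I)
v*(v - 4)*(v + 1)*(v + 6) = v^4 + 3*v^3 - 22*v^2 - 24*v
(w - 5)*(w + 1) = w^2 - 4*w - 5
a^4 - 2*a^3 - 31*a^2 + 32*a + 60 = (a - 6)*(a - 2)*(a + 1)*(a + 5)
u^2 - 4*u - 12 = (u - 6)*(u + 2)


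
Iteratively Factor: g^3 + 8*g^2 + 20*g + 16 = (g + 4)*(g^2 + 4*g + 4) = (g + 2)*(g + 4)*(g + 2)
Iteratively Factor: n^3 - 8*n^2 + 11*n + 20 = (n + 1)*(n^2 - 9*n + 20) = (n - 4)*(n + 1)*(n - 5)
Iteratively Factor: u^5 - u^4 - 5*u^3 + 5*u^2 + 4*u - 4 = (u + 2)*(u^4 - 3*u^3 + u^2 + 3*u - 2) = (u - 1)*(u + 2)*(u^3 - 2*u^2 - u + 2) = (u - 2)*(u - 1)*(u + 2)*(u^2 - 1) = (u - 2)*(u - 1)^2*(u + 2)*(u + 1)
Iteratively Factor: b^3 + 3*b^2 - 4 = (b + 2)*(b^2 + b - 2) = (b + 2)^2*(b - 1)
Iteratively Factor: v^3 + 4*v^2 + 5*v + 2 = (v + 2)*(v^2 + 2*v + 1) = (v + 1)*(v + 2)*(v + 1)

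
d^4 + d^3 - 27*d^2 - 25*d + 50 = (d - 5)*(d - 1)*(d + 2)*(d + 5)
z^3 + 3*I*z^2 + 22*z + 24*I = (z - 4*I)*(z + I)*(z + 6*I)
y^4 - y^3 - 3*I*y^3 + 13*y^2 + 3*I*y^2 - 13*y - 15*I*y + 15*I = (y - 1)*(y - 5*I)*(y - I)*(y + 3*I)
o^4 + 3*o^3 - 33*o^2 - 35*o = o*(o - 5)*(o + 1)*(o + 7)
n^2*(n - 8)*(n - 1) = n^4 - 9*n^3 + 8*n^2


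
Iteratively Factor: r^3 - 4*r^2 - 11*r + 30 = (r - 2)*(r^2 - 2*r - 15) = (r - 5)*(r - 2)*(r + 3)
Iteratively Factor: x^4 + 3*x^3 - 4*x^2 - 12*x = (x - 2)*(x^3 + 5*x^2 + 6*x) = (x - 2)*(x + 3)*(x^2 + 2*x) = (x - 2)*(x + 2)*(x + 3)*(x)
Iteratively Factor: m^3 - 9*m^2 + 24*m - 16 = (m - 1)*(m^2 - 8*m + 16) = (m - 4)*(m - 1)*(m - 4)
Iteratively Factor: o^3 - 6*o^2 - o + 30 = (o - 3)*(o^2 - 3*o - 10) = (o - 5)*(o - 3)*(o + 2)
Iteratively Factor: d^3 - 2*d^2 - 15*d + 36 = (d - 3)*(d^2 + d - 12) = (d - 3)*(d + 4)*(d - 3)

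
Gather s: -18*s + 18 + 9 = 27 - 18*s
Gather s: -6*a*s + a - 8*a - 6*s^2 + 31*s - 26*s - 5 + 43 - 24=-7*a - 6*s^2 + s*(5 - 6*a) + 14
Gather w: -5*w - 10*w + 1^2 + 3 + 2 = 6 - 15*w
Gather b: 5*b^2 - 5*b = 5*b^2 - 5*b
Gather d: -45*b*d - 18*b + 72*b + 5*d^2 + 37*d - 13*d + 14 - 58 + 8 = 54*b + 5*d^2 + d*(24 - 45*b) - 36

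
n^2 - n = n*(n - 1)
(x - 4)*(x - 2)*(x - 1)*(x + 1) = x^4 - 6*x^3 + 7*x^2 + 6*x - 8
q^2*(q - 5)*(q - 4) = q^4 - 9*q^3 + 20*q^2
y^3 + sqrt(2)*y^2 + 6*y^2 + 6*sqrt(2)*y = y*(y + 6)*(y + sqrt(2))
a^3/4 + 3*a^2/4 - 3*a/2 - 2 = (a/4 + 1)*(a - 2)*(a + 1)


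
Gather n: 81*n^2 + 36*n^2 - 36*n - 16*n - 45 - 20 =117*n^2 - 52*n - 65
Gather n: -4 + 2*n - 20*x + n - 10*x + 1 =3*n - 30*x - 3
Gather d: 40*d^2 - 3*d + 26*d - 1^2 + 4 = 40*d^2 + 23*d + 3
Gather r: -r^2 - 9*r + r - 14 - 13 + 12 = -r^2 - 8*r - 15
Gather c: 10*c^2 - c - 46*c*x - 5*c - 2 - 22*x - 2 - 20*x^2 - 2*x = 10*c^2 + c*(-46*x - 6) - 20*x^2 - 24*x - 4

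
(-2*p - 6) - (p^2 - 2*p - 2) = -p^2 - 4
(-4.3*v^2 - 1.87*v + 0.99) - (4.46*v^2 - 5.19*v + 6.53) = -8.76*v^2 + 3.32*v - 5.54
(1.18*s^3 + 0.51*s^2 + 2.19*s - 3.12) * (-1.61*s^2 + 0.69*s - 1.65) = -1.8998*s^5 - 0.00690000000000013*s^4 - 5.121*s^3 + 5.6928*s^2 - 5.7663*s + 5.148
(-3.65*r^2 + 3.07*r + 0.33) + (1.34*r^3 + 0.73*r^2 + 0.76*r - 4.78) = 1.34*r^3 - 2.92*r^2 + 3.83*r - 4.45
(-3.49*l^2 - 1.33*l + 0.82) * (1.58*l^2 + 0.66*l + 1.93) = -5.5142*l^4 - 4.4048*l^3 - 6.3179*l^2 - 2.0257*l + 1.5826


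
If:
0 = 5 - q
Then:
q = 5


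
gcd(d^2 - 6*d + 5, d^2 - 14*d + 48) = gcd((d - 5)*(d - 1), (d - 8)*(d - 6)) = 1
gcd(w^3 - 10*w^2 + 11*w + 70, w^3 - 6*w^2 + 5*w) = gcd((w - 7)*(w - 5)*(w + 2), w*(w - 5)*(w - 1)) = w - 5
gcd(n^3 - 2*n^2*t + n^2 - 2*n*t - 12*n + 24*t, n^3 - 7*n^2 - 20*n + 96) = n^2 + n - 12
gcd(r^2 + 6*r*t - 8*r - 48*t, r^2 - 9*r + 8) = r - 8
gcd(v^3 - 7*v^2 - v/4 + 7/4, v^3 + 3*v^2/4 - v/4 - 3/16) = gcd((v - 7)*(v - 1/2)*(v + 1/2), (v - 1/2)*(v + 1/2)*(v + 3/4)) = v^2 - 1/4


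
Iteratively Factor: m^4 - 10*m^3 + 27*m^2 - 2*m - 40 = (m + 1)*(m^3 - 11*m^2 + 38*m - 40) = (m - 4)*(m + 1)*(m^2 - 7*m + 10) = (m - 5)*(m - 4)*(m + 1)*(m - 2)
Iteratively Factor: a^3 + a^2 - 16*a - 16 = (a - 4)*(a^2 + 5*a + 4) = (a - 4)*(a + 4)*(a + 1)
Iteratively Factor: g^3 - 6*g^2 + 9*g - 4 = (g - 1)*(g^2 - 5*g + 4) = (g - 1)^2*(g - 4)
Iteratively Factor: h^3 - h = (h)*(h^2 - 1) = h*(h + 1)*(h - 1)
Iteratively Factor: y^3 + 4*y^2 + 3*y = (y + 1)*(y^2 + 3*y) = y*(y + 1)*(y + 3)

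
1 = 1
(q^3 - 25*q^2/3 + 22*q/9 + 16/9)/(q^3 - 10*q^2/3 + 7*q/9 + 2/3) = (q - 8)/(q - 3)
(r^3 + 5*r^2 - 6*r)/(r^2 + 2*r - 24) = r*(r - 1)/(r - 4)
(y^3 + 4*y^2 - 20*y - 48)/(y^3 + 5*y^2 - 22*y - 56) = (y + 6)/(y + 7)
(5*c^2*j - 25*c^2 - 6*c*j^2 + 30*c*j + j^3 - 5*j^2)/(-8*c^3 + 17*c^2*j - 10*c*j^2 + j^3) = (-5*c*j + 25*c + j^2 - 5*j)/(8*c^2 - 9*c*j + j^2)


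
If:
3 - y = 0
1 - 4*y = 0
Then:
No Solution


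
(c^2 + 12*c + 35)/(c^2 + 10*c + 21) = (c + 5)/(c + 3)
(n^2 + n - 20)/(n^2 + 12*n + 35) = (n - 4)/(n + 7)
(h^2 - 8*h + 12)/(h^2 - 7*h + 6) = (h - 2)/(h - 1)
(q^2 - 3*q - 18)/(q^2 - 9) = (q - 6)/(q - 3)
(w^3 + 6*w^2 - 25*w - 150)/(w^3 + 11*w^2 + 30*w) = (w - 5)/w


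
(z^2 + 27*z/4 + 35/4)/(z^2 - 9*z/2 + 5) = (4*z^2 + 27*z + 35)/(2*(2*z^2 - 9*z + 10))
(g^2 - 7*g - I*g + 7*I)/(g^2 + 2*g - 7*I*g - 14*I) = (g^2 - g*(7 + I) + 7*I)/(g^2 + g*(2 - 7*I) - 14*I)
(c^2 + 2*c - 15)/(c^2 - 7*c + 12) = (c + 5)/(c - 4)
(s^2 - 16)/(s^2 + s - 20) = (s + 4)/(s + 5)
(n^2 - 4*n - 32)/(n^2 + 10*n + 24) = (n - 8)/(n + 6)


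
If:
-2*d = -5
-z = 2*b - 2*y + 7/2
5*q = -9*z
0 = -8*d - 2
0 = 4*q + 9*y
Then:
No Solution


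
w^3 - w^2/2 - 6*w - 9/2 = (w - 3)*(w + 1)*(w + 3/2)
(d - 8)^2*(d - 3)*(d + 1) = d^4 - 18*d^3 + 93*d^2 - 80*d - 192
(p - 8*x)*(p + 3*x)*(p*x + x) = p^3*x - 5*p^2*x^2 + p^2*x - 24*p*x^3 - 5*p*x^2 - 24*x^3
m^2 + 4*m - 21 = (m - 3)*(m + 7)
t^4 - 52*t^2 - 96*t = t*(t - 8)*(t + 2)*(t + 6)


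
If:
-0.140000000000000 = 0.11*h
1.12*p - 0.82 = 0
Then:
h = -1.27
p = 0.73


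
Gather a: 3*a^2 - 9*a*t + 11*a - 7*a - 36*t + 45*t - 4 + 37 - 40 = 3*a^2 + a*(4 - 9*t) + 9*t - 7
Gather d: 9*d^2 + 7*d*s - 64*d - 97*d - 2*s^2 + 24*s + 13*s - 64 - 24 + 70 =9*d^2 + d*(7*s - 161) - 2*s^2 + 37*s - 18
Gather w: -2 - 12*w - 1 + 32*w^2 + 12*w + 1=32*w^2 - 2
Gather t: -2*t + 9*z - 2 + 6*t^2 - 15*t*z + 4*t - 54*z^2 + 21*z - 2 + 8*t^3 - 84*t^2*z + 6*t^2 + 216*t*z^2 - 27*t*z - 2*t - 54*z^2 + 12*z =8*t^3 + t^2*(12 - 84*z) + t*(216*z^2 - 42*z) - 108*z^2 + 42*z - 4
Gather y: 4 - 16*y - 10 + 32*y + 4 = 16*y - 2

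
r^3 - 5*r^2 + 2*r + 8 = (r - 4)*(r - 2)*(r + 1)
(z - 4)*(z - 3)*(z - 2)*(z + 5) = z^4 - 4*z^3 - 19*z^2 + 106*z - 120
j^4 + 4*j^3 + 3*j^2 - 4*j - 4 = (j - 1)*(j + 1)*(j + 2)^2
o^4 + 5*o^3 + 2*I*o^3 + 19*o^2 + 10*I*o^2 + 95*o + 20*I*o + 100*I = (o + 5)*(o - 4*I)*(o + I)*(o + 5*I)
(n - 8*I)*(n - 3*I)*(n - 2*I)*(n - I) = n^4 - 14*I*n^3 - 59*n^2 + 94*I*n + 48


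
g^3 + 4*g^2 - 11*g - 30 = (g - 3)*(g + 2)*(g + 5)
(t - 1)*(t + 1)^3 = t^4 + 2*t^3 - 2*t - 1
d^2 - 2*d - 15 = (d - 5)*(d + 3)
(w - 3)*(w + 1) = w^2 - 2*w - 3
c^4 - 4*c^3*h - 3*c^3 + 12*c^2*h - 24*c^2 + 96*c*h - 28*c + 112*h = (c - 7)*(c + 2)^2*(c - 4*h)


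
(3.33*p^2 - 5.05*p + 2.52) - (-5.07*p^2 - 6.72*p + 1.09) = 8.4*p^2 + 1.67*p + 1.43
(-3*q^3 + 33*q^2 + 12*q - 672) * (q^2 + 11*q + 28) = -3*q^5 + 291*q^3 + 384*q^2 - 7056*q - 18816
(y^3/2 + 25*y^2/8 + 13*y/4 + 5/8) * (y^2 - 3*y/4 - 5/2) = y^5/2 + 11*y^4/4 - 11*y^3/32 - 77*y^2/8 - 275*y/32 - 25/16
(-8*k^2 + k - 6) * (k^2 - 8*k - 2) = -8*k^4 + 65*k^3 + 2*k^2 + 46*k + 12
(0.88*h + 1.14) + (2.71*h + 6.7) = 3.59*h + 7.84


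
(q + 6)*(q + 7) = q^2 + 13*q + 42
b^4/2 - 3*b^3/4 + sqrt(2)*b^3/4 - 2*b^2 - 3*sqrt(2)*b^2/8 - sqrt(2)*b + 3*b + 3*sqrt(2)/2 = (b/2 + 1)*(b - 2)*(b - 3/2)*(b + sqrt(2)/2)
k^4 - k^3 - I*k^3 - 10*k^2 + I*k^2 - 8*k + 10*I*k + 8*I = (k - 4)*(k + 1)*(k + 2)*(k - I)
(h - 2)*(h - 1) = h^2 - 3*h + 2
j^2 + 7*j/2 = j*(j + 7/2)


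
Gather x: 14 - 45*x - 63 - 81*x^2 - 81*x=-81*x^2 - 126*x - 49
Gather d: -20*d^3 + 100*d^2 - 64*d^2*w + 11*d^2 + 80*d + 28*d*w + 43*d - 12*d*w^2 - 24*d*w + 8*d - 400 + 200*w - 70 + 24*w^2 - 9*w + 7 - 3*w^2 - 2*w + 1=-20*d^3 + d^2*(111 - 64*w) + d*(-12*w^2 + 4*w + 131) + 21*w^2 + 189*w - 462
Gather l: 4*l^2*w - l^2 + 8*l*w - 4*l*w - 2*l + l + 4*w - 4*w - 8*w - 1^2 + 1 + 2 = l^2*(4*w - 1) + l*(4*w - 1) - 8*w + 2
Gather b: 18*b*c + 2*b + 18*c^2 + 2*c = b*(18*c + 2) + 18*c^2 + 2*c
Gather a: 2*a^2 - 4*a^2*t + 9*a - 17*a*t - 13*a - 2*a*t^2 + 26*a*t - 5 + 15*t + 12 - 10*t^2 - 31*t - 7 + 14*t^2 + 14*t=a^2*(2 - 4*t) + a*(-2*t^2 + 9*t - 4) + 4*t^2 - 2*t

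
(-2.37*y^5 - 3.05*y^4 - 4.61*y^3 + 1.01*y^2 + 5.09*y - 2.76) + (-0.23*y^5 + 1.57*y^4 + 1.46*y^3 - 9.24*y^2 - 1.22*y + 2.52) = -2.6*y^5 - 1.48*y^4 - 3.15*y^3 - 8.23*y^2 + 3.87*y - 0.24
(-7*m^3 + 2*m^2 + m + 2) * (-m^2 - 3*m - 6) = 7*m^5 + 19*m^4 + 35*m^3 - 17*m^2 - 12*m - 12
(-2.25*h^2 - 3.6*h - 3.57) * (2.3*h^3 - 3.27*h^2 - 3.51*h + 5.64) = -5.175*h^5 - 0.922499999999999*h^4 + 11.4585*h^3 + 11.6199*h^2 - 7.7733*h - 20.1348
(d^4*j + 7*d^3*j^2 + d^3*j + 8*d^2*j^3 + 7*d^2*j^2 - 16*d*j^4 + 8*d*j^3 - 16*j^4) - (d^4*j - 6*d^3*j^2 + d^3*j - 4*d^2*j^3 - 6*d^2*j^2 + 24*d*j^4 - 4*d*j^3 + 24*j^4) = 13*d^3*j^2 + 12*d^2*j^3 + 13*d^2*j^2 - 40*d*j^4 + 12*d*j^3 - 40*j^4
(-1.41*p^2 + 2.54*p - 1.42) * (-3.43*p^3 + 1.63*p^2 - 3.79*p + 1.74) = 4.8363*p^5 - 11.0105*p^4 + 14.3547*p^3 - 14.3946*p^2 + 9.8014*p - 2.4708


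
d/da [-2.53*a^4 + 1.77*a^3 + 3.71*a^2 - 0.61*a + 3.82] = -10.12*a^3 + 5.31*a^2 + 7.42*a - 0.61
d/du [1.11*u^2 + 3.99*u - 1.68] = 2.22*u + 3.99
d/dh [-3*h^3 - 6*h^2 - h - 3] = -9*h^2 - 12*h - 1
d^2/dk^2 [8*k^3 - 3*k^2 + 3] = 48*k - 6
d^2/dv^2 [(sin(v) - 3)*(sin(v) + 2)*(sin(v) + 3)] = -9*sin(v)^3 - 8*sin(v)^2 + 15*sin(v) + 4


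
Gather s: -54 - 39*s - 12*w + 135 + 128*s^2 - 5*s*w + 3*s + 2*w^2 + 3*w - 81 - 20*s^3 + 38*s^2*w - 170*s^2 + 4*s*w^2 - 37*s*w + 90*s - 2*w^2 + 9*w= -20*s^3 + s^2*(38*w - 42) + s*(4*w^2 - 42*w + 54)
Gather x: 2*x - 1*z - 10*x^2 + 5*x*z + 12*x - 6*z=-10*x^2 + x*(5*z + 14) - 7*z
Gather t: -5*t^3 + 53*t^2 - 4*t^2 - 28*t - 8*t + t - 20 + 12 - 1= -5*t^3 + 49*t^2 - 35*t - 9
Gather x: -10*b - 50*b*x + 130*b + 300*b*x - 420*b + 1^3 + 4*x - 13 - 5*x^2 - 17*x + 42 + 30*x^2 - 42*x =-300*b + 25*x^2 + x*(250*b - 55) + 30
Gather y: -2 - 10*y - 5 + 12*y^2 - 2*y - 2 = 12*y^2 - 12*y - 9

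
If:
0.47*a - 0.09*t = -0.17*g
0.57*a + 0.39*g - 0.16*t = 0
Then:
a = 0.0914351851851852*t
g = 0.27662037037037*t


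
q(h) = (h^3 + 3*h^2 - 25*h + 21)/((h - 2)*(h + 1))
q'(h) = (3*h^2 + 6*h - 25)/((h - 2)*(h + 1)) - (h^3 + 3*h^2 - 25*h + 21)/((h - 2)*(h + 1)^2) - (h^3 + 3*h^2 - 25*h + 21)/((h - 2)^2*(h + 1))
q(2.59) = -2.95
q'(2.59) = 10.86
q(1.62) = 7.41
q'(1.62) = 24.11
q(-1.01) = 1603.99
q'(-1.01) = 160001.33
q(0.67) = -2.66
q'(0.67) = 8.43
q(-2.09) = 17.32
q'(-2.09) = 14.65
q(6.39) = 7.54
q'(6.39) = 1.45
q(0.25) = -6.84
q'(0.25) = 12.22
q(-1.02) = 803.97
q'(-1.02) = 40001.33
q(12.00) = 14.47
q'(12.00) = 1.12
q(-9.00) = -2.73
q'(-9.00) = 1.27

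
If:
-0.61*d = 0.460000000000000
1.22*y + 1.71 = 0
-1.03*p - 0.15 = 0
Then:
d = -0.75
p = -0.15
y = -1.40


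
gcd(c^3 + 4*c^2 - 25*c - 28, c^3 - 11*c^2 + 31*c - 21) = 1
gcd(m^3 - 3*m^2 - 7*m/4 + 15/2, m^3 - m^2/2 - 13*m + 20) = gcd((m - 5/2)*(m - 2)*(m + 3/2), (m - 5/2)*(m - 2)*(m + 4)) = m^2 - 9*m/2 + 5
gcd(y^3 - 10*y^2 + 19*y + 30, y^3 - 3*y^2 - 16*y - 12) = y^2 - 5*y - 6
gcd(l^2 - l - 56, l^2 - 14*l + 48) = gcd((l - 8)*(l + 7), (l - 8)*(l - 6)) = l - 8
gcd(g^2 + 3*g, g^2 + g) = g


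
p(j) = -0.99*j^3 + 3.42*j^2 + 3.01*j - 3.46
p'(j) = -2.97*j^2 + 6.84*j + 3.01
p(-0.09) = -3.70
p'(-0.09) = 2.37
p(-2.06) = 13.51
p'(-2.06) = -23.68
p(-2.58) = 28.54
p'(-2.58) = -34.41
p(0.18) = -2.81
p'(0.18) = 4.14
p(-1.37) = 1.38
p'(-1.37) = -11.94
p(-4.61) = 152.34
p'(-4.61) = -91.64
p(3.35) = 7.79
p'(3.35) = -7.41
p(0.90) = 1.30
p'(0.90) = 6.76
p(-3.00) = 45.02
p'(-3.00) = -44.24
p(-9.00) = 968.18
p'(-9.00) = -299.12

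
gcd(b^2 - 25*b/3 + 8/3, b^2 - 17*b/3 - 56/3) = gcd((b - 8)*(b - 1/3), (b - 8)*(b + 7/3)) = b - 8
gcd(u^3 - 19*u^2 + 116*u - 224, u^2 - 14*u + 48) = u - 8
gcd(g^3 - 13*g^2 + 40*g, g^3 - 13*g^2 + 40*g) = g^3 - 13*g^2 + 40*g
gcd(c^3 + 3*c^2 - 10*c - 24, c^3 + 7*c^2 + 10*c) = c + 2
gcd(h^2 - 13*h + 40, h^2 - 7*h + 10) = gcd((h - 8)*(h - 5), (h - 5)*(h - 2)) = h - 5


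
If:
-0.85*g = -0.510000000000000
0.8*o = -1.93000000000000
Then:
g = 0.60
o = -2.41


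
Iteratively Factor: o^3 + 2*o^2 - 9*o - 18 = (o + 3)*(o^2 - o - 6) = (o - 3)*(o + 3)*(o + 2)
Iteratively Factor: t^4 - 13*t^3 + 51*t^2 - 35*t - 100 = (t - 5)*(t^3 - 8*t^2 + 11*t + 20) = (t - 5)*(t - 4)*(t^2 - 4*t - 5) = (t - 5)^2*(t - 4)*(t + 1)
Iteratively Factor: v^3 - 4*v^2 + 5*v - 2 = (v - 1)*(v^2 - 3*v + 2) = (v - 1)^2*(v - 2)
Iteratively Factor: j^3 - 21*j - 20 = (j - 5)*(j^2 + 5*j + 4) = (j - 5)*(j + 4)*(j + 1)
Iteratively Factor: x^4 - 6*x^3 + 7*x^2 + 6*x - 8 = (x - 2)*(x^3 - 4*x^2 - x + 4) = (x - 2)*(x + 1)*(x^2 - 5*x + 4) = (x - 4)*(x - 2)*(x + 1)*(x - 1)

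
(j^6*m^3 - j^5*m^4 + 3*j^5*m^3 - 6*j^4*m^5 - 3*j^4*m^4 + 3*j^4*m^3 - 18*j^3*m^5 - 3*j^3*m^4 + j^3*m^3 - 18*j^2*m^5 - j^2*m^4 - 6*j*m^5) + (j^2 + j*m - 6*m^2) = j^6*m^3 - j^5*m^4 + 3*j^5*m^3 - 6*j^4*m^5 - 3*j^4*m^4 + 3*j^4*m^3 - 18*j^3*m^5 - 3*j^3*m^4 + j^3*m^3 - 18*j^2*m^5 - j^2*m^4 + j^2 - 6*j*m^5 + j*m - 6*m^2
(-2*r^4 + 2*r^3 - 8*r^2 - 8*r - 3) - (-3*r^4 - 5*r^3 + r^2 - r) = r^4 + 7*r^3 - 9*r^2 - 7*r - 3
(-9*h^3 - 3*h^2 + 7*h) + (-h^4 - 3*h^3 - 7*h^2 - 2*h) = -h^4 - 12*h^3 - 10*h^2 + 5*h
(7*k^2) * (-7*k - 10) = -49*k^3 - 70*k^2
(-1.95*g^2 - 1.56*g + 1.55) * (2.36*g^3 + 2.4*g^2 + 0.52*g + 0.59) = -4.602*g^5 - 8.3616*g^4 - 1.1*g^3 + 1.7583*g^2 - 0.1144*g + 0.9145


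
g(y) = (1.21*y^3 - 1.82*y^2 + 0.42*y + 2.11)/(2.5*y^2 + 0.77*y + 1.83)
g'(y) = (-5.0*y - 0.77)*(1.21*y^3 - 1.82*y^2 + 0.42*y + 2.11)/(2.5*y^2 + 0.77*y + 1.83)^2 + (3.63*y^2 - 3.64*y + 0.42)/(2.5*y^2 + 0.77*y + 1.83)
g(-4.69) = -3.10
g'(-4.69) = 0.51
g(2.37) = 0.51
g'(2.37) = 0.33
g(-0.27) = 1.02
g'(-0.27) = 1.25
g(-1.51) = -1.07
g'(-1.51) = 1.09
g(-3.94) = -2.71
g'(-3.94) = 0.53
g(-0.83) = -0.06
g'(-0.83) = 1.97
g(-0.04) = 1.16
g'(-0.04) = -0.05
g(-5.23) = -3.37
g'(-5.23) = 0.50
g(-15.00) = -8.14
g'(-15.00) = 0.48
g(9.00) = 3.51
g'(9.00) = 0.48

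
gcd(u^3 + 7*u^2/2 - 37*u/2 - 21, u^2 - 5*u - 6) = u + 1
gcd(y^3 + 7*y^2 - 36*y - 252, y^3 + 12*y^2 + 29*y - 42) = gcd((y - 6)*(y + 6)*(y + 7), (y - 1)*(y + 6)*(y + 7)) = y^2 + 13*y + 42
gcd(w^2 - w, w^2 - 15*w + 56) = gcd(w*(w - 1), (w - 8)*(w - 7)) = 1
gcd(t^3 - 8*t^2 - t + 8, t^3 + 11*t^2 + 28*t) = 1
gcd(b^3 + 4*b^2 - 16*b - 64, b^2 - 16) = b^2 - 16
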